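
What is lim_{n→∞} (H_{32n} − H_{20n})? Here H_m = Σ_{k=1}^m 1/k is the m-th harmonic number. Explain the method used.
lim = ln(32/20) = ln(8/5)

Euler-Maclaurin gives H_m = ln m + γ + 1/(2m) + O(1/m^2). The γ and O(1/m) terms cancel in the difference:
  H_{32n} − H_{20n} = ln(32n) − ln(20n) + O(1/n) = ln(32/20) + O(1/n).
Hence the limit is ln(32/20) = ln(8/5).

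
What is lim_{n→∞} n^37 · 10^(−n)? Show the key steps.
lim = 0

Exponentials with base > 1 dominate every fixed polynomial: for any fixed c, n^c / 10^n → 0 as n → ∞ (e.g. by the ratio test, or by writing 10^n = e^(n ln 10) and noting e^(n ln 10) / n^c → ∞). Hence n^37 · 10^(−n) = n^37 / 10^n → 0.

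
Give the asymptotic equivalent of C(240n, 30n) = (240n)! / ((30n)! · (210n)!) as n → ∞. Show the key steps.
C(240n, 30n) ~ (16777216/823543)^(30n) · sqrt(4/(7π·30n))

Write N = 30n. Apply Stirling to each factorial:
  (8N)! ~ sqrt(2π·8N) · (8N/e)^(8N),
  N! ~ sqrt(2π N) · (N/e)^N,
  (7N)! ~ sqrt(2π·7N) · (7N/e)^(7N).
The exponential factors combine to (8N)^(8N) / (N^N · (7N)^(7N)) = 8^(8N)/7^(7N) = (8^8/7^7)^N = (16777216/823543)^N.
The square-root prefactors combine to sqrt(2π·8N) / (sqrt(2π N)·sqrt(2π·7N)) = sqrt(8 / (2π·7·N)) = sqrt(4/(7π·30n)).
Substituting N = 30n: C(240n, 30n) ~ (16777216/823543)^(30n) · sqrt(4/(7π·30n)).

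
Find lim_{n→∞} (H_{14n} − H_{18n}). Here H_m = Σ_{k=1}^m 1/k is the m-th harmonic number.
lim = ln(14/18) = ln(7/9)

Euler-Maclaurin gives H_m = ln m + γ + 1/(2m) + O(1/m^2). The γ and O(1/m) terms cancel in the difference:
  H_{14n} − H_{18n} = ln(14n) − ln(18n) + O(1/n) = ln(14/18) + O(1/n).
Hence the limit is ln(14/18) = ln(7/9).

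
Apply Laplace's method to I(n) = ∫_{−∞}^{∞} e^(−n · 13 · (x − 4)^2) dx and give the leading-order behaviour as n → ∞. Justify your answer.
I(n) = sqrt(π/(13n))

Here φ(x) = 13 · (x − 4)^2 has its unique minimum at x* = 4 with φ(x*) = 0 and φ''(x*) = 26. Laplace's method gives
  I(n) ~ e^(−n φ(x*)) · sqrt(2π / (n · φ''(x*))) = sqrt(2π / (26n)) = sqrt(π/(13n)).
This is exact: substituting u = (x − 4)·sqrt(13n) gives I(n) = (1/sqrt(13n)) ∫_{−∞}^{∞} e^(−u^2) du = sqrt(π/(13n)).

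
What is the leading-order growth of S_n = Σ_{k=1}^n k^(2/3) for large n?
S_n ~ (3/5) · n^(5/3)

Integral comparison: Σ_{k=1}^n k^(2/3) = ∫_0^n x^(2/3) dx + O(n^(2/3)). The integral is n^(1 + 2/3) / (1 + 2/3) = n^((2+3)/3) / ((2+3)/3) = (3/5) · n^(5/3).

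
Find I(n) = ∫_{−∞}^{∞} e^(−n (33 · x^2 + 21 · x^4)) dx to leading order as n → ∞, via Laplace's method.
I(n) ~ sqrt(π/(33n))

φ(x) = 33 · x^2 + 21 · x^4 has its unique global minimum at x* = 0 (since φ'(x) = 66x + 84x^3 = 0 only at x = 0 for real x with both coefficients positive, and φ → ∞ as |x| → ∞). At x* = 0, φ(0) = 0 and φ''(0) = 66. Laplace's method then gives
  I(n) ~ sqrt(2π / (n · φ''(0))) · e^(−n φ(0)) = sqrt(2π / (66n)) = sqrt(π/(33n)).
The 21 · x^4 term contributes only at subleading order (an O(1/n) relative correction).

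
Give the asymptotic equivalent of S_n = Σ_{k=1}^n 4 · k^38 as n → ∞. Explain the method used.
S_n ~ 4 · n^39 / 39

By integral comparison (Euler-Maclaurin), Σ_{k=1}^n 4 · k^38 = 4 · ∫_0^n x^38 dx + O(n^38) = 4 · n^39/39 + O(n^38). (Equivalently, Faulhaber's formula gives the same leading term.)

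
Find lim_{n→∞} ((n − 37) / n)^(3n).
lim = e^(−111)

Rewrite as (1 − 37/n)^(3n). By the standard limit (1 + x/n)^n → e^x, we have (1 − 37/n)^n → e^(−37), and raising to the 3rd power gives e^(−111).
More precisely, ln[(1 − 37/n)^(3n)] = 3n · ln(1 − 37/n) = 3n · (-37/n + O(1/n^2)) = -111 + O(1/n) → -111.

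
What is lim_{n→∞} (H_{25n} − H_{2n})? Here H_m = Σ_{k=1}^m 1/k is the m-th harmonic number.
lim = ln(25/2)

Euler-Maclaurin gives H_m = ln m + γ + 1/(2m) + O(1/m^2). The γ and O(1/m) terms cancel in the difference:
  H_{25n} − H_{2n} = ln(25n) − ln(2n) + O(1/n) = ln(25/2) + O(1/n).
Hence the limit is ln(25/2).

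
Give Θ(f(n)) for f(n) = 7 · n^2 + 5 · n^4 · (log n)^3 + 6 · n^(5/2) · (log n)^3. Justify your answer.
f(n) ∈ Θ(n^4 · (log n)^3)

Compare the terms by growth order. For large n, n^a · (log n)^b dominates n^a' · (log n)^b' iff a > a', or (a = a' and b > b'). Ranking the 3 terms shows the dominant one is 5 · n^4 · (log n)^3. Hence f(n) ∈ Θ(n^4 · (log n)^3).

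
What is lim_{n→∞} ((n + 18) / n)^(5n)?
lim = e^90

Rewrite as (1 + 18/n)^(5n). By the standard limit (1 + x/n)^n → e^x, we have (1 + 18/n)^n → e^18, and raising to the 5th power gives e^90.
More precisely, ln[(1 + 18/n)^(5n)] = 5n · ln(1 + 18/n) = 5n · (18/n + O(1/n^2)) = 90 + O(1/n) → 90.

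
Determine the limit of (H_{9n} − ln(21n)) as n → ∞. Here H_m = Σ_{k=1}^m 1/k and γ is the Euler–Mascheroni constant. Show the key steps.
lim = ln(3/7) + γ

By Euler-Maclaurin, H_m = ln m + γ + O(1/m). So
  H_{9n} − ln(21n) = ln(9n) + γ − ln(21n) + O(1/n)
                       = ln(9/21) + γ + O(1/n).
Hence the limit is ln(9/21) + γ (= ln(3/7)).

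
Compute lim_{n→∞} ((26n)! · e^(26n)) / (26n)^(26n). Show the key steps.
lim = ∞

Stirling: (26n)! ~ sqrt(2π·26n) · (26n/e)^(26n). Hence
  (26n)! · e^(26n) / (26n)^(26n) ~ sqrt(2π·26n) = sqrt(2π·26) · sqrt(n) → ∞.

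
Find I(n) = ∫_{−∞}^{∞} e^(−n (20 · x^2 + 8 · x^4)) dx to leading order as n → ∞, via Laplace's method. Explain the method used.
I(n) ~ sqrt(π/(20n))

φ(x) = 20 · x^2 + 8 · x^4 has its unique global minimum at x* = 0 (since φ'(x) = 40x + 32x^3 = 0 only at x = 0 for real x with both coefficients positive, and φ → ∞ as |x| → ∞). At x* = 0, φ(0) = 0 and φ''(0) = 40. Laplace's method then gives
  I(n) ~ sqrt(2π / (n · φ''(0))) · e^(−n φ(0)) = sqrt(2π / (40n)) = sqrt(π/(20n)).
The 8 · x^4 term contributes only at subleading order (an O(1/n) relative correction).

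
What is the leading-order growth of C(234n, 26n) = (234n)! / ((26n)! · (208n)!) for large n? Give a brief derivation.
C(234n, 26n) ~ (387420489/16777216)^(26n) · sqrt(9/(16π·26n))

Write N = 26n. Apply Stirling to each factorial:
  (9N)! ~ sqrt(2π·9N) · (9N/e)^(9N),
  N! ~ sqrt(2π N) · (N/e)^N,
  (8N)! ~ sqrt(2π·8N) · (8N/e)^(8N).
The exponential factors combine to (9N)^(9N) / (N^N · (8N)^(8N)) = 9^(9N)/8^(8N) = (9^9/8^8)^N = (387420489/16777216)^N.
The square-root prefactors combine to sqrt(2π·9N) / (sqrt(2π N)·sqrt(2π·8N)) = sqrt(9 / (2π·8·N)) = sqrt(9/(16π·26n)).
Substituting N = 26n: C(234n, 26n) ~ (387420489/16777216)^(26n) · sqrt(9/(16π·26n)).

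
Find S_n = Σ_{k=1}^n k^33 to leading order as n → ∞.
S_n ~ n^34 / 34

By integral comparison (Euler-Maclaurin), Σ_{k=1}^n k^33 = ∫_0^n x^33 dx + O(n^33) = n^34/34 + O(n^33). (Equivalently, Faulhaber's formula gives the same leading term.)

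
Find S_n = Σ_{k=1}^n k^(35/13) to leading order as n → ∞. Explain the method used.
S_n ~ (13/48) · n^(48/13)

Integral comparison: Σ_{k=1}^n k^(35/13) = ∫_0^n x^(35/13) dx + O(n^(35/13)). The integral is n^(1 + 35/13) / (1 + 35/13) = n^((35+13)/13) / ((35+13)/13) = (13/48) · n^(48/13).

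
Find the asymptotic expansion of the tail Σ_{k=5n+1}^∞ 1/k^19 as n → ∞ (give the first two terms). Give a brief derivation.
Σ_{k>5n} 1/k^19 = 1/(18 · (5n)^18) − 1/(2 · (5n)^19) + O(1/(5n)^20)

Compare to the integral: ∫_{5n}^∞ x^(−19) dx = [−x^(−18)/18]_{5n}^∞ = 1/((19−1)·(5n)^18). The Euler-Maclaurin correction adds −f(5n)/2 = −1/(2·(5n)^19). Euler-Maclaurin then gives
  Σ_{k>5n} 1/k^19 = ∫_{5n}^∞ dx/x^19 − 1/(2·(5n)^19) + O(1/(5n)^20).
(Equivalently this is ζ(19) − Σ_{k≤5n} 1/k^19.)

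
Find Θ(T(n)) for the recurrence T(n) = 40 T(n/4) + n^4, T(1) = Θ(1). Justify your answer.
T(n) = Θ(n^4)

log_4 40 ≈ 2.661. f(n) = n^4 dominates n^(log_4 40) since 4 > 2.661, and the regularity condition a·f(n/b) = 40·(n/4)^4 = (40/256)·n^4 ≤ c·f(n) holds with c = 40/256 ≈ 0.156 < 1. So this is Case 3: T(n) = Θ(f(n)) = Θ(n^4).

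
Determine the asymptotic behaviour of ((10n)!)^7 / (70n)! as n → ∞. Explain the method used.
((10n)!)^7/(70n)! ~ ((2π·10n)^(6/2) / sqrt(7)) · 7^(−7·10n)  →  0

Write N = 10n. Stirling: N! ~ sqrt(2π N)(N/e)^N and (7N)! ~ sqrt(2π·7N)·(7N/e)^(7N).
  (N!)^7/(7N)! ~ (2π N)^(7/2) (N/e)^(7N) / [sqrt(2π·7N) (7N/e)^(7N)]
     = (2π N)^(7/2) / sqrt(2π·7N) · (N/(7N))^(7N)
     = (2π N)^((7−1)/2) / sqrt(7) · 7^(−7N).
Since 7^7 > 1, the factor 7^(−7N) decays exponentially, so the ratio → 0. Substituting N = 10n gives the stated form.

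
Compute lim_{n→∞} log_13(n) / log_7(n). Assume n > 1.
lim = ln(7) / ln(13) = log_13(7)

Change of base: log_13(n) = ln n / ln 13 and log_7(n) = ln n / ln 7. The ratio is (ln n / ln 13) · (ln 7 / ln n) = ln 7 / ln 13, a constant independent of n. So the limit is ln 7 / ln 13 = log_13(7).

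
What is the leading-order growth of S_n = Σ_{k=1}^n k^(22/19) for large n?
S_n ~ (19/41) · n^(41/19)

Integral comparison: Σ_{k=1}^n k^(22/19) = ∫_0^n x^(22/19) dx + O(n^(22/19)). The integral is n^(1 + 22/19) / (1 + 22/19) = n^((22+19)/19) / ((22+19)/19) = (19/41) · n^(41/19).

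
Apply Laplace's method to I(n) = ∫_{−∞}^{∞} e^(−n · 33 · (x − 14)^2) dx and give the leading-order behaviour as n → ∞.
I(n) = sqrt(π/(33n))

Here φ(x) = 33 · (x − 14)^2 has its unique minimum at x* = 14 with φ(x*) = 0 and φ''(x*) = 66. Laplace's method gives
  I(n) ~ e^(−n φ(x*)) · sqrt(2π / (n · φ''(x*))) = sqrt(2π / (66n)) = sqrt(π/(33n)).
This is exact: substituting u = (x − 14)·sqrt(33n) gives I(n) = (1/sqrt(33n)) ∫_{−∞}^{∞} e^(−u^2) du = sqrt(π/(33n)).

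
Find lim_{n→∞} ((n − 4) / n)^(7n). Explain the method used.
lim = e^(−28)

Rewrite as (1 − 4/n)^(7n). By the standard limit (1 + x/n)^n → e^x, we have (1 − 4/n)^n → e^(−4), and raising to the 7th power gives e^(−28).
More precisely, ln[(1 − 4/n)^(7n)] = 7n · ln(1 − 4/n) = 7n · (-4/n + O(1/n^2)) = -28 + O(1/n) → -28.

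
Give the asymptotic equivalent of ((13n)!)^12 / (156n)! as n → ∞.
((13n)!)^12/(156n)! ~ ((2π·13n)^(11/2) / sqrt(12)) · 12^(−12·13n)  →  0

Write N = 13n. Stirling: N! ~ sqrt(2π N)(N/e)^N and (12N)! ~ sqrt(2π·12N)·(12N/e)^(12N).
  (N!)^12/(12N)! ~ (2π N)^(12/2) (N/e)^(12N) / [sqrt(2π·12N) (12N/e)^(12N)]
     = (2π N)^(12/2) / sqrt(2π·12N) · (N/(12N))^(12N)
     = (2π N)^((12−1)/2) / sqrt(12) · 12^(−12N).
Since 12^12 > 1, the factor 12^(−12N) decays exponentially, so the ratio → 0. Substituting N = 13n gives the stated form.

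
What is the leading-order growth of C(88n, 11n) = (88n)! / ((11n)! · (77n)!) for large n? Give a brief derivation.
C(88n, 11n) ~ (16777216/823543)^(11n) · sqrt(4/(7π·11n))

Write N = 11n. Apply Stirling to each factorial:
  (8N)! ~ sqrt(2π·8N) · (8N/e)^(8N),
  N! ~ sqrt(2π N) · (N/e)^N,
  (7N)! ~ sqrt(2π·7N) · (7N/e)^(7N).
The exponential factors combine to (8N)^(8N) / (N^N · (7N)^(7N)) = 8^(8N)/7^(7N) = (8^8/7^7)^N = (16777216/823543)^N.
The square-root prefactors combine to sqrt(2π·8N) / (sqrt(2π N)·sqrt(2π·7N)) = sqrt(8 / (2π·7·N)) = sqrt(4/(7π·11n)).
Substituting N = 11n: C(88n, 11n) ~ (16777216/823543)^(11n) · sqrt(4/(7π·11n)).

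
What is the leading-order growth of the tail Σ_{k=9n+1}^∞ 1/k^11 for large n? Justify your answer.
Σ_{k>9n} 1/k^11 ~ 1/(10 · (9n)^10)

Compare to the integral: ∫_{9n}^∞ x^(−11) dx = [−x^(−10)/10]_{9n}^∞ = 1/((11−1)·(9n)^10). Euler-Maclaurin then gives
  Σ_{k>9n} 1/k^11 = ∫_{9n}^∞ dx/x^11 − 1/(2·(9n)^11) + O(1/(9n)^12).
(Equivalently this is ζ(11) − Σ_{k≤9n} 1/k^11.)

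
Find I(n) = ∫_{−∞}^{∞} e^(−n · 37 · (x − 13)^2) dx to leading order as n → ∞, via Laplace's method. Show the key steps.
I(n) = sqrt(π/(37n))

Here φ(x) = 37 · (x − 13)^2 has its unique minimum at x* = 13 with φ(x*) = 0 and φ''(x*) = 74. Laplace's method gives
  I(n) ~ e^(−n φ(x*)) · sqrt(2π / (n · φ''(x*))) = sqrt(2π / (74n)) = sqrt(π/(37n)).
This is exact: substituting u = (x − 13)·sqrt(37n) gives I(n) = (1/sqrt(37n)) ∫_{−∞}^{∞} e^(−u^2) du = sqrt(π/(37n)).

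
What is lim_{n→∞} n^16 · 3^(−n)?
lim = 0

Exponentials with base > 1 dominate every fixed polynomial: for any fixed c, n^c / 3^n → 0 as n → ∞ (e.g. by the ratio test, or by writing 3^n = e^(n ln 3) and noting e^(n ln 3) / n^c → ∞). Hence n^16 · 3^(−n) = n^16 / 3^n → 0.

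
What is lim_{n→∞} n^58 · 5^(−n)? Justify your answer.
lim = 0

Exponentials with base > 1 dominate every fixed polynomial: for any fixed c, n^c / 5^n → 0 as n → ∞ (e.g. by the ratio test, or by writing 5^n = e^(n ln 5) and noting e^(n ln 5) / n^c → ∞). Hence n^58 · 5^(−n) = n^58 / 5^n → 0.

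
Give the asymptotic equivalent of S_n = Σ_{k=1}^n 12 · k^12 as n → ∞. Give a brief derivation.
S_n ~ 12 · n^13 / 13

By integral comparison (Euler-Maclaurin), Σ_{k=1}^n 12 · k^12 = 12 · ∫_0^n x^12 dx + O(n^12) = 12 · n^13/13 + O(n^12). (Equivalently, Faulhaber's formula gives the same leading term.)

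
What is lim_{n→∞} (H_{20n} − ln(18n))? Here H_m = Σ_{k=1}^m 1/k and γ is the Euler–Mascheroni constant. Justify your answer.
lim = ln(10/9) + γ

By Euler-Maclaurin, H_m = ln m + γ + O(1/m). So
  H_{20n} − ln(18n) = ln(20n) + γ − ln(18n) + O(1/n)
                       = ln(20/18) + γ + O(1/n).
Hence the limit is ln(20/18) + γ (= ln(10/9)).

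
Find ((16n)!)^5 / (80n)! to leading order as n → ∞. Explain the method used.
((16n)!)^5/(80n)! ~ ((2π·16n)^(4/2) / sqrt(5)) · 5^(−5·16n)  →  0

Write N = 16n. Stirling: N! ~ sqrt(2π N)(N/e)^N and (5N)! ~ sqrt(2π·5N)·(5N/e)^(5N).
  (N!)^5/(5N)! ~ (2π N)^(5/2) (N/e)^(5N) / [sqrt(2π·5N) (5N/e)^(5N)]
     = (2π N)^(5/2) / sqrt(2π·5N) · (N/(5N))^(5N)
     = (2π N)^((5−1)/2) / sqrt(5) · 5^(−5N).
Since 5^5 > 1, the factor 5^(−5N) decays exponentially, so the ratio → 0. Substituting N = 16n gives the stated form.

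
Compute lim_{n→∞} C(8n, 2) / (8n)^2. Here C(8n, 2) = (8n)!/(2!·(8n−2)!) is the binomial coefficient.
lim = 1/2! = 1/2

With N = 8n → ∞: C(N, 2) / N^2 = [N(N−1)…(N−1)] / (2! · N^2) = (1/2!) · 1 · (1 − 1/(8n)). Each factor → 1 as N → ∞, so the limit is 1/2! = 1/2.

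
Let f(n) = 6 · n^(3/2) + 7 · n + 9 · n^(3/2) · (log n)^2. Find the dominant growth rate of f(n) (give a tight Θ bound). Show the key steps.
f(n) ∈ Θ(n^(3/2) · (log n)^2)

Compare the terms by growth order. For large n, n^a · (log n)^b dominates n^a' · (log n)^b' iff a > a', or (a = a' and b > b'). Ranking the 3 terms shows the dominant one is 9 · n^(3/2) · (log n)^2. Hence f(n) ∈ Θ(n^(3/2) · (log n)^2).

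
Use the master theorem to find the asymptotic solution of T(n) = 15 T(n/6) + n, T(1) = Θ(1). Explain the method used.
T(n) = Θ(n^(log_6 15))

Master theorem: compare f(n) = n to n^(log_6 15) where log_6 15 ≈ 1.511. Since 1 < log_6 15, we have f(n) = O(n^(log_6 15 − ε)) for some ε > 0 — Case 1. Hence T(n) = Θ(n^(log_6 15)).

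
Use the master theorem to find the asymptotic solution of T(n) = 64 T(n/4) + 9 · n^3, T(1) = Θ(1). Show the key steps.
T(n) = Θ(n^3 log n)

log_4 64 = 3, and f(n) = 9 · n^3 = Θ(n^(log_4 64)). This is Case 2 of the master theorem: T(n) = Θ(f(n) · log n) = Θ(n^3 log n).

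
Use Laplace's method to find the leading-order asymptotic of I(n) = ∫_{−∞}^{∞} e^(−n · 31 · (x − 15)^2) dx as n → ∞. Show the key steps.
I(n) = sqrt(π/(31n))

Here φ(x) = 31 · (x − 15)^2 has its unique minimum at x* = 15 with φ(x*) = 0 and φ''(x*) = 62. Laplace's method gives
  I(n) ~ e^(−n φ(x*)) · sqrt(2π / (n · φ''(x*))) = sqrt(2π / (62n)) = sqrt(π/(31n)).
This is exact: substituting u = (x − 15)·sqrt(31n) gives I(n) = (1/sqrt(31n)) ∫_{−∞}^{∞} e^(−u^2) du = sqrt(π/(31n)).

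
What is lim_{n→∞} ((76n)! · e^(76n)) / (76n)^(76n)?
lim = ∞

Stirling: (76n)! ~ sqrt(2π·76n) · (76n/e)^(76n). Hence
  (76n)! · e^(76n) / (76n)^(76n) ~ sqrt(2π·76n) = sqrt(2π·76) · sqrt(n) → ∞.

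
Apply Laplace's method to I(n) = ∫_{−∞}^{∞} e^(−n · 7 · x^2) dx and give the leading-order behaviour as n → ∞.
I(n) = sqrt(π/(7n))

Here φ(x) = 7 · x^2 has its unique minimum at x* = 0 with φ(x*) = 0 and φ''(x*) = 14. Laplace's method gives
  I(n) ~ e^(−n φ(x*)) · sqrt(2π / (n · φ''(x*))) = sqrt(2π / (14n)) = sqrt(π/(7n)).
This is exact: substituting u = (x − 0)·sqrt(7n) gives I(n) = (1/sqrt(7n)) ∫_{−∞}^{∞} e^(−u^2) du = sqrt(π/(7n)).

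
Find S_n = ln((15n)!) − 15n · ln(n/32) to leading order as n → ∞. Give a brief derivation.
S_n ~ 15n · (ln 480 − 1) + O(ln n)

Stirling: ln((15n)!) = 15n ln(15n) − 15n + O(ln n).
  S_n = 15n ln(15n) − 15n − 15n ln(n/32) + O(ln n)
      = 15n ln(15n) − 15n ln n + 15n ln 32 − 15n + O(ln n)
      = 15n ln 15 + 15n ln 32 − 15n + O(ln n)
      = 15n (ln 480 − 1) + O(ln n).
Numerically ln(480) − 1 ≈ 5.1738.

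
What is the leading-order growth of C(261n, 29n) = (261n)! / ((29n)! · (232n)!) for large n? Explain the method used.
C(261n, 29n) ~ (387420489/16777216)^(29n) · sqrt(9/(16π·29n))

Write N = 29n. Apply Stirling to each factorial:
  (9N)! ~ sqrt(2π·9N) · (9N/e)^(9N),
  N! ~ sqrt(2π N) · (N/e)^N,
  (8N)! ~ sqrt(2π·8N) · (8N/e)^(8N).
The exponential factors combine to (9N)^(9N) / (N^N · (8N)^(8N)) = 9^(9N)/8^(8N) = (9^9/8^8)^N = (387420489/16777216)^N.
The square-root prefactors combine to sqrt(2π·9N) / (sqrt(2π N)·sqrt(2π·8N)) = sqrt(9 / (2π·8·N)) = sqrt(9/(16π·29n)).
Substituting N = 29n: C(261n, 29n) ~ (387420489/16777216)^(29n) · sqrt(9/(16π·29n)).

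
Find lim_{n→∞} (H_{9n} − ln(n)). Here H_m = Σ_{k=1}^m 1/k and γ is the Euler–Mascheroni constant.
lim = ln 9 + γ

By Euler-Maclaurin, H_m = ln m + γ + O(1/m). So
  H_{9n} − ln(n) = ln(9n) + γ − ln(n) + O(1/n)
                       = ln(9/1) + γ + O(1/n).
Hence the limit is ln(9/1) + γ.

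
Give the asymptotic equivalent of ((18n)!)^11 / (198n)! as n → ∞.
((18n)!)^11/(198n)! ~ ((2π·18n)^(10/2) / sqrt(11)) · 11^(−11·18n)  →  0

Write N = 18n. Stirling: N! ~ sqrt(2π N)(N/e)^N and (11N)! ~ sqrt(2π·11N)·(11N/e)^(11N).
  (N!)^11/(11N)! ~ (2π N)^(11/2) (N/e)^(11N) / [sqrt(2π·11N) (11N/e)^(11N)]
     = (2π N)^(11/2) / sqrt(2π·11N) · (N/(11N))^(11N)
     = (2π N)^((11−1)/2) / sqrt(11) · 11^(−11N).
Since 11^11 > 1, the factor 11^(−11N) decays exponentially, so the ratio → 0. Substituting N = 18n gives the stated form.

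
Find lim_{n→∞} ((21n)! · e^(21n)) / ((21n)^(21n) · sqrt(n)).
lim = sqrt(2π·21)

Stirling: (21n)! ~ sqrt(2π·21n) · (21n/e)^(21n). Hence
  (21n)! · e^(21n) / (21n)^(21n) ~ sqrt(2π·21n).
Dividing by sqrt(n): sqrt(2π·21n) / sqrt(n) = sqrt(2π·21) · n^((1−1)/2), so the limit is sqrt(2π·21).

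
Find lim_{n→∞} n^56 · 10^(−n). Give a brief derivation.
lim = 0

Exponentials with base > 1 dominate every fixed polynomial: for any fixed c, n^c / 10^n → 0 as n → ∞ (e.g. by the ratio test, or by writing 10^n = e^(n ln 10) and noting e^(n ln 10) / n^c → ∞). Hence n^56 · 10^(−n) = n^56 / 10^n → 0.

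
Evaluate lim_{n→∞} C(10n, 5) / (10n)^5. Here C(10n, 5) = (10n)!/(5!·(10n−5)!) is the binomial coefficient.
lim = 1/5! = 1/120

With N = 10n → ∞: C(N, 5) / N^5 = [N(N−1)…(N−4)] / (5! · N^5) = (1/5!) · 1 · (1 − 1/(10n)) · (1 − 2/(10n)) · (1 − 3/(10n)) · (1 − 4/(10n)). Each factor → 1 as N → ∞, so the limit is 1/5! = 1/120.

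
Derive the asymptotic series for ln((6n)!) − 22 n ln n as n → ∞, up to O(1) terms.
ln((6n)!) − 22 n ln n = −16 n ln n + 6(ln 6 − 1) n + (1/2) ln(2π·6n) + O(1/n)

Stirling: ln((6n)!) = 6n ln(6n) − 6n + (1/2) ln(2π·6n) + O(1/n).
Expand 6n ln(6n) = 6n (ln n + ln 6) = 6n ln n + 6n ln 6.
Subtract 22n ln n: leading term is (6 − 22) n ln n = −16 n ln n. The next term is 6n ln 6 − 6n = 6(ln 6 − 1) n. Then the (1/2) ln(2π·6n) correction.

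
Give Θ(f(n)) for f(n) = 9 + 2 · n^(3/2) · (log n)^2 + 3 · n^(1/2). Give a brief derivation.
f(n) ∈ Θ(n^(3/2) · (log n)^2)

Compare the terms by growth order. For large n, n^a · (log n)^b dominates n^a' · (log n)^b' iff a > a', or (a = a' and b > b'). Ranking the 3 terms shows the dominant one is 2 · n^(3/2) · (log n)^2. Hence f(n) ∈ Θ(n^(3/2) · (log n)^2).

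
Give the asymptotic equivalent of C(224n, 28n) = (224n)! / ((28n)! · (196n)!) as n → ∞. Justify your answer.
C(224n, 28n) ~ (16777216/823543)^(28n) · sqrt(4/(7π·28n))

Write N = 28n. Apply Stirling to each factorial:
  (8N)! ~ sqrt(2π·8N) · (8N/e)^(8N),
  N! ~ sqrt(2π N) · (N/e)^N,
  (7N)! ~ sqrt(2π·7N) · (7N/e)^(7N).
The exponential factors combine to (8N)^(8N) / (N^N · (7N)^(7N)) = 8^(8N)/7^(7N) = (8^8/7^7)^N = (16777216/823543)^N.
The square-root prefactors combine to sqrt(2π·8N) / (sqrt(2π N)·sqrt(2π·7N)) = sqrt(8 / (2π·7·N)) = sqrt(4/(7π·28n)).
Substituting N = 28n: C(224n, 28n) ~ (16777216/823543)^(28n) · sqrt(4/(7π·28n)).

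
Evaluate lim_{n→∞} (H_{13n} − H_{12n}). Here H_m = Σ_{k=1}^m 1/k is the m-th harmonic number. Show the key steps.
lim = ln(13/12)

Euler-Maclaurin gives H_m = ln m + γ + 1/(2m) + O(1/m^2). The γ and O(1/m) terms cancel in the difference:
  H_{13n} − H_{12n} = ln(13n) − ln(12n) + O(1/n) = ln(13/12) + O(1/n).
Hence the limit is ln(13/12).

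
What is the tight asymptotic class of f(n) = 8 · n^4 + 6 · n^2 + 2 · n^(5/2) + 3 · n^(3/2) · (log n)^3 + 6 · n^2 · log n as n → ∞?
f(n) ∈ Θ(n^4)

Compare the terms by growth order. For large n, n^a · (log n)^b dominates n^a' · (log n)^b' iff a > a', or (a = a' and b > b'). Ranking the 5 terms shows the dominant one is 8 · n^4. Hence f(n) ∈ Θ(n^4).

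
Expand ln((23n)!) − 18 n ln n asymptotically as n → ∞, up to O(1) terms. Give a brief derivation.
ln((23n)!) − 18 n ln n = 5 n ln n + 23(ln 23 − 1) n + (1/2) ln(2π·23n) + O(1/n)

Stirling: ln((23n)!) = 23n ln(23n) − 23n + (1/2) ln(2π·23n) + O(1/n).
Expand 23n ln(23n) = 23n (ln n + ln 23) = 23n ln n + 23n ln 23.
Subtract 18n ln n: leading term is (23 − 18) n ln n = 5 n ln n. The next term is 23n ln 23 − 23n = 23(ln 23 − 1) n. Then the (1/2) ln(2π·23n) correction.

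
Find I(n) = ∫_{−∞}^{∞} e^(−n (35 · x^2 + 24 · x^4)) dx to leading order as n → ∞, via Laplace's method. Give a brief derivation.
I(n) ~ sqrt(π/(35n))

φ(x) = 35 · x^2 + 24 · x^4 has its unique global minimum at x* = 0 (since φ'(x) = 70x + 96x^3 = 0 only at x = 0 for real x with both coefficients positive, and φ → ∞ as |x| → ∞). At x* = 0, φ(0) = 0 and φ''(0) = 70. Laplace's method then gives
  I(n) ~ sqrt(2π / (n · φ''(0))) · e^(−n φ(0)) = sqrt(2π / (70n)) = sqrt(π/(35n)).
The 24 · x^4 term contributes only at subleading order (an O(1/n) relative correction).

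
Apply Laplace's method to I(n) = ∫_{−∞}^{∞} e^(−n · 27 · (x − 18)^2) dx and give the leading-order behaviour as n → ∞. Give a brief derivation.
I(n) = sqrt(π/(27n))

Here φ(x) = 27 · (x − 18)^2 has its unique minimum at x* = 18 with φ(x*) = 0 and φ''(x*) = 54. Laplace's method gives
  I(n) ~ e^(−n φ(x*)) · sqrt(2π / (n · φ''(x*))) = sqrt(2π / (54n)) = sqrt(π/(27n)).
This is exact: substituting u = (x − 18)·sqrt(27n) gives I(n) = (1/sqrt(27n)) ∫_{−∞}^{∞} e^(−u^2) du = sqrt(π/(27n)).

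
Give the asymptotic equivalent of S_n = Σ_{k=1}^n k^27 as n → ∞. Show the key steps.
S_n ~ n^28 / 28

By integral comparison (Euler-Maclaurin), Σ_{k=1}^n k^27 = ∫_0^n x^27 dx + O(n^27) = n^28/28 + O(n^27). (Equivalently, Faulhaber's formula gives the same leading term.)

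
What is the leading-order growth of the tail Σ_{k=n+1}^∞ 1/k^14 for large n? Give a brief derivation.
Σ_{k>n} 1/k^14 ~ 1/(13 · n^13)

Compare to the integral: ∫_{n}^∞ x^(−14) dx = [−x^(−13)/13]_{n}^∞ = 1/((14−1)·n^13). Euler-Maclaurin then gives
  Σ_{k>n} 1/k^14 = ∫_{n}^∞ dx/x^14 − 1/(2·n^14) + O(1/n^15).
(Equivalently this is ζ(14) − Σ_{k≤n} 1/k^14.)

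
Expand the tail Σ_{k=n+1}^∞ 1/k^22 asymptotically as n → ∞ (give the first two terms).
Σ_{k>n} 1/k^22 = 1/(21 · n^21) − 1/(2 · n^22) + O(1/n^23)

Compare to the integral: ∫_{n}^∞ x^(−22) dx = [−x^(−21)/21]_{n}^∞ = 1/((22−1)·n^21). The Euler-Maclaurin correction adds −f(n)/2 = −1/(2·n^22). Euler-Maclaurin then gives
  Σ_{k>n} 1/k^22 = ∫_{n}^∞ dx/x^22 − 1/(2·n^22) + O(1/n^23).
(Equivalently this is ζ(22) − Σ_{k≤n} 1/k^22.)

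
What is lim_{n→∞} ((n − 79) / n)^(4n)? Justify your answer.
lim = e^(−316)

Rewrite as (1 − 79/n)^(4n). By the standard limit (1 + x/n)^n → e^x, we have (1 − 79/n)^n → e^(−79), and raising to the 4th power gives e^(−316).
More precisely, ln[(1 − 79/n)^(4n)] = 4n · ln(1 − 79/n) = 4n · (-79/n + O(1/n^2)) = -316 + O(1/n) → -316.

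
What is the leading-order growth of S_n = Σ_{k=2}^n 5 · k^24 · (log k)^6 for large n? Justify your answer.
S_n ~ n^25 · (log n)^6 / 5

By integral comparison, S_n = ∫_1^n 5 · x^24 · (log x)^6 dx + O(n^24 · (log n)^6). For the integral, the leading term of ∫_1^n x^24 (log x)^6 dx is n^25/25 · (log n)^6 (by repeated integration by parts; each step lowers the log-exponent and produces a relatively O(1/log n) correction). Hence S_n ~ n^25 · (log n)^6 / 5.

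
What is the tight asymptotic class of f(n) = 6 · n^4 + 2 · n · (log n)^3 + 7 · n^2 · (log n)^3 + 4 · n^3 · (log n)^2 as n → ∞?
f(n) ∈ Θ(n^4)

Compare the terms by growth order. For large n, n^a · (log n)^b dominates n^a' · (log n)^b' iff a > a', or (a = a' and b > b'). Ranking the 4 terms shows the dominant one is 6 · n^4. Hence f(n) ∈ Θ(n^4).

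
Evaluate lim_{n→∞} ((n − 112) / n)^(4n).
lim = e^(−448)

Rewrite as (1 − 112/n)^(4n). By the standard limit (1 + x/n)^n → e^x, we have (1 − 112/n)^n → e^(−112), and raising to the 4th power gives e^(−448).
More precisely, ln[(1 − 112/n)^(4n)] = 4n · ln(1 − 112/n) = 4n · (-112/n + O(1/n^2)) = -448 + O(1/n) → -448.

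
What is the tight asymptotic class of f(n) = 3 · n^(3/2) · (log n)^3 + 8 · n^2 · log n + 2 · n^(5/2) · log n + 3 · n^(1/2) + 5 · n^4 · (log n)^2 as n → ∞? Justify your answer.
f(n) ∈ Θ(n^4 · (log n)^2)

Compare the terms by growth order. For large n, n^a · (log n)^b dominates n^a' · (log n)^b' iff a > a', or (a = a' and b > b'). Ranking the 5 terms shows the dominant one is 5 · n^4 · (log n)^2. Hence f(n) ∈ Θ(n^4 · (log n)^2).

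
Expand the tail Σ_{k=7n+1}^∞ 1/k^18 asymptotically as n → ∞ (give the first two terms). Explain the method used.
Σ_{k>7n} 1/k^18 = 1/(17 · (7n)^17) − 1/(2 · (7n)^18) + O(1/(7n)^19)

Compare to the integral: ∫_{7n}^∞ x^(−18) dx = [−x^(−17)/17]_{7n}^∞ = 1/((18−1)·(7n)^17). The Euler-Maclaurin correction adds −f(7n)/2 = −1/(2·(7n)^18). Euler-Maclaurin then gives
  Σ_{k>7n} 1/k^18 = ∫_{7n}^∞ dx/x^18 − 1/(2·(7n)^18) + O(1/(7n)^19).
(Equivalently this is ζ(18) − Σ_{k≤7n} 1/k^18.)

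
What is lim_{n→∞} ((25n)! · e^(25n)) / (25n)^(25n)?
lim = ∞

Stirling: (25n)! ~ sqrt(2π·25n) · (25n/e)^(25n). Hence
  (25n)! · e^(25n) / (25n)^(25n) ~ sqrt(2π·25n) = sqrt(2π·25) · sqrt(n) → ∞.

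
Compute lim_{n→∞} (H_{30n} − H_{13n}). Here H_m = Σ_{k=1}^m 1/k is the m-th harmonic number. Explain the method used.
lim = ln(30/13)

Euler-Maclaurin gives H_m = ln m + γ + 1/(2m) + O(1/m^2). The γ and O(1/m) terms cancel in the difference:
  H_{30n} − H_{13n} = ln(30n) − ln(13n) + O(1/n) = ln(30/13) + O(1/n).
Hence the limit is ln(30/13).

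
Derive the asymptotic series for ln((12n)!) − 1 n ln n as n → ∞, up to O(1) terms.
ln((12n)!) − 1 n ln n = 11 n ln n + 12(ln 12 − 1) n + (1/2) ln(2π·12n) + O(1/n)

Stirling: ln((12n)!) = 12n ln(12n) − 12n + (1/2) ln(2π·12n) + O(1/n).
Expand 12n ln(12n) = 12n (ln n + ln 12) = 12n ln n + 12n ln 12.
Subtract 1n ln n: leading term is (12 − 1) n ln n = 11 n ln n. The next term is 12n ln 12 − 12n = 12(ln 12 − 1) n. Then the (1/2) ln(2π·12n) correction.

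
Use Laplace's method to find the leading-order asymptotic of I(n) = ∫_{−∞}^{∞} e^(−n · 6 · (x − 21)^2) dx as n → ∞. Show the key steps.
I(n) = sqrt(π/(6n))

Here φ(x) = 6 · (x − 21)^2 has its unique minimum at x* = 21 with φ(x*) = 0 and φ''(x*) = 12. Laplace's method gives
  I(n) ~ e^(−n φ(x*)) · sqrt(2π / (n · φ''(x*))) = sqrt(2π / (12n)) = sqrt(π/(6n)).
This is exact: substituting u = (x − 21)·sqrt(6n) gives I(n) = (1/sqrt(6n)) ∫_{−∞}^{∞} e^(−u^2) du = sqrt(π/(6n)).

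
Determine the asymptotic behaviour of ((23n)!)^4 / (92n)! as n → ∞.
((23n)!)^4/(92n)! ~ ((2π·23n)^(3/2) / 2) · 4^(−4·23n)  →  0

Write N = 23n. Stirling: N! ~ sqrt(2π N)(N/e)^N and (4N)! ~ sqrt(2π·4N)·(4N/e)^(4N).
  (N!)^4/(4N)! ~ (2π N)^(4/2) (N/e)^(4N) / [sqrt(2π·4N) (4N/e)^(4N)]
     = (2π N)^(4/2) / sqrt(2π·4N) · (N/(4N))^(4N)
     = (2π N)^((4−1)/2) / 2 · 4^(−4N).
Since 4^4 > 1, the factor 4^(−4N) decays exponentially, so the ratio → 0. Substituting N = 23n gives the stated form.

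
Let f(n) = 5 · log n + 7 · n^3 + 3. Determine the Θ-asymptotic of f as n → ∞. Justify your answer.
f(n) ∈ Θ(n^3)

Compare the terms by growth order. For large n, n^a · (log n)^b dominates n^a' · (log n)^b' iff a > a', or (a = a' and b > b'). Ranking the 3 terms shows the dominant one is 7 · n^3. Hence f(n) ∈ Θ(n^3).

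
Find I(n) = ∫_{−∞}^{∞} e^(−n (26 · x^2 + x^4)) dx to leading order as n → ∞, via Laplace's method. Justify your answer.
I(n) ~ sqrt(π/(26n))

φ(x) = 26 · x^2 + x^4 has its unique global minimum at x* = 0 (since φ'(x) = 52x + 4x^3 = 0 only at x = 0 for real x with both coefficients positive, and φ → ∞ as |x| → ∞). At x* = 0, φ(0) = 0 and φ''(0) = 52. Laplace's method then gives
  I(n) ~ sqrt(2π / (n · φ''(0))) · e^(−n φ(0)) = sqrt(2π / (52n)) = sqrt(π/(26n)).
The x^4 term contributes only at subleading order (an O(1/n) relative correction).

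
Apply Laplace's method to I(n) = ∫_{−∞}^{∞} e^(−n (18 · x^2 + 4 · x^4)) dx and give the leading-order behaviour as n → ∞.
I(n) ~ sqrt(π/(18n))

φ(x) = 18 · x^2 + 4 · x^4 has its unique global minimum at x* = 0 (since φ'(x) = 36x + 16x^3 = 0 only at x = 0 for real x with both coefficients positive, and φ → ∞ as |x| → ∞). At x* = 0, φ(0) = 0 and φ''(0) = 36. Laplace's method then gives
  I(n) ~ sqrt(2π / (n · φ''(0))) · e^(−n φ(0)) = sqrt(2π / (36n)) = sqrt(π/(18n)).
The 4 · x^4 term contributes only at subleading order (an O(1/n) relative correction).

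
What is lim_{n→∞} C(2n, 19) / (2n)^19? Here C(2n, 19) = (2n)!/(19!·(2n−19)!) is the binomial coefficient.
lim = 1/19! = 1/121645100408832000

With N = 2n → ∞: C(N, 19) / N^19 = [N(N−1)…(N−18)] / (19! · N^19) = (1/19!) · 1 · (1 − 1/(2n)) · … · (1 − 18/(2n)). Each factor → 1 as N → ∞, so the limit is 1/19! = 1/121645100408832000.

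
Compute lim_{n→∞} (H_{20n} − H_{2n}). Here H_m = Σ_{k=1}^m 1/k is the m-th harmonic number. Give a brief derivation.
lim = ln(20/2) = ln 10

Euler-Maclaurin gives H_m = ln m + γ + 1/(2m) + O(1/m^2). The γ and O(1/m) terms cancel in the difference:
  H_{20n} − H_{2n} = ln(20n) − ln(2n) + O(1/n) = ln(20/2) + O(1/n).
Hence the limit is ln(20/2) = ln 10.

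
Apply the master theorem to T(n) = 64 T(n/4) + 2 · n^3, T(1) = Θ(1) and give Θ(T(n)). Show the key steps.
T(n) = Θ(n^3 log n)

log_4 64 = 3, and f(n) = 2 · n^3 = Θ(n^(log_4 64)). This is Case 2 of the master theorem: T(n) = Θ(f(n) · log n) = Θ(n^3 log n).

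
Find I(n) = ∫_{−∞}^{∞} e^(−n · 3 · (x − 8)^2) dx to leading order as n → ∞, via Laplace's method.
I(n) = sqrt(π/(3n))

Here φ(x) = 3 · (x − 8)^2 has its unique minimum at x* = 8 with φ(x*) = 0 and φ''(x*) = 6. Laplace's method gives
  I(n) ~ e^(−n φ(x*)) · sqrt(2π / (n · φ''(x*))) = sqrt(2π / (6n)) = sqrt(π/(3n)).
This is exact: substituting u = (x − 8)·sqrt(3n) gives I(n) = (1/sqrt(3n)) ∫_{−∞}^{∞} e^(−u^2) du = sqrt(π/(3n)).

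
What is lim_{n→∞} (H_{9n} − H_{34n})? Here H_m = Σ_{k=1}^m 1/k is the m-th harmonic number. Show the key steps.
lim = ln(9/34)

Euler-Maclaurin gives H_m = ln m + γ + 1/(2m) + O(1/m^2). The γ and O(1/m) terms cancel in the difference:
  H_{9n} − H_{34n} = ln(9n) − ln(34n) + O(1/n) = ln(9/34) + O(1/n).
Hence the limit is ln(9/34).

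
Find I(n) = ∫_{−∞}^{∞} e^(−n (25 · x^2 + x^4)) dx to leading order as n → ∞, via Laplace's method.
I(n) ~ sqrt(π/(25n))

φ(x) = 25 · x^2 + x^4 has its unique global minimum at x* = 0 (since φ'(x) = 50x + 4x^3 = 0 only at x = 0 for real x with both coefficients positive, and φ → ∞ as |x| → ∞). At x* = 0, φ(0) = 0 and φ''(0) = 50. Laplace's method then gives
  I(n) ~ sqrt(2π / (n · φ''(0))) · e^(−n φ(0)) = sqrt(2π / (50n)) = sqrt(π/(25n)).
The x^4 term contributes only at subleading order (an O(1/n) relative correction).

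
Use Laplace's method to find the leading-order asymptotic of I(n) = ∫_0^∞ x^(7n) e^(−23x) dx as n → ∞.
I(n) ~ (sqrt(2π·7n) / 23) · (7n/(23e))^(7n)

Write the integrand as exp(7n ln x − 23x) and set f(x) = 7n ln x − 23x. Then f'(x) = 7n/x − 23 = 0 at x* = 7n/23, and f''(x*) = −7n/x*^2 = −23^2/(7n). Laplace's method (interior maximum) gives
  I(n) ~ e^(f(x*)) · sqrt(2π / |f''(x*)|)
        = exp(7n ln(7n/23) − 7n) · sqrt(2π · 7n / 23^2)
        = (7n/23)^(7n) e^(−7n) · sqrt(2π·7n) / 23
        = (sqrt(2π·7n) / 23) · (7n/(23e))^(7n).
This matches Γ(7n+1)/23^(7n+1) with Stirling applied to Γ.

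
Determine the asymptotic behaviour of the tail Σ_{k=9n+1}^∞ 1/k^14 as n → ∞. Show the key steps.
Σ_{k>9n} 1/k^14 ~ 1/(13 · (9n)^13)

Compare to the integral: ∫_{9n}^∞ x^(−14) dx = [−x^(−13)/13]_{9n}^∞ = 1/((14−1)·(9n)^13). Euler-Maclaurin then gives
  Σ_{k>9n} 1/k^14 = ∫_{9n}^∞ dx/x^14 − 1/(2·(9n)^14) + O(1/(9n)^15).
(Equivalently this is ζ(14) − Σ_{k≤9n} 1/k^14.)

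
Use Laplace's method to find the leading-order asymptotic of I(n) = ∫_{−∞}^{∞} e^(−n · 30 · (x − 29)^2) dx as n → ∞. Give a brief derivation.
I(n) = sqrt(π/(30n))

Here φ(x) = 30 · (x − 29)^2 has its unique minimum at x* = 29 with φ(x*) = 0 and φ''(x*) = 60. Laplace's method gives
  I(n) ~ e^(−n φ(x*)) · sqrt(2π / (n · φ''(x*))) = sqrt(2π / (60n)) = sqrt(π/(30n)).
This is exact: substituting u = (x − 29)·sqrt(30n) gives I(n) = (1/sqrt(30n)) ∫_{−∞}^{∞} e^(−u^2) du = sqrt(π/(30n)).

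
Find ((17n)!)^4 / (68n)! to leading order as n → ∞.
((17n)!)^4/(68n)! ~ ((2π·17n)^(3/2) / 2) · 4^(−4·17n)  →  0

Write N = 17n. Stirling: N! ~ sqrt(2π N)(N/e)^N and (4N)! ~ sqrt(2π·4N)·(4N/e)^(4N).
  (N!)^4/(4N)! ~ (2π N)^(4/2) (N/e)^(4N) / [sqrt(2π·4N) (4N/e)^(4N)]
     = (2π N)^(4/2) / sqrt(2π·4N) · (N/(4N))^(4N)
     = (2π N)^((4−1)/2) / 2 · 4^(−4N).
Since 4^4 > 1, the factor 4^(−4N) decays exponentially, so the ratio → 0. Substituting N = 17n gives the stated form.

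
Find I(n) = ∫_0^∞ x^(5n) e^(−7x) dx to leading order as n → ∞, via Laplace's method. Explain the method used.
I(n) ~ (sqrt(2π·5n) / 7) · (5n/(7e))^(5n)

Write the integrand as exp(5n ln x − 7x) and set f(x) = 5n ln x − 7x. Then f'(x) = 5n/x − 7 = 0 at x* = 5n/7, and f''(x*) = −5n/x*^2 = −7^2/(5n). Laplace's method (interior maximum) gives
  I(n) ~ e^(f(x*)) · sqrt(2π / |f''(x*)|)
        = exp(5n ln(5n/7) − 5n) · sqrt(2π · 5n / 7^2)
        = (5n/7)^(5n) e^(−5n) · sqrt(2π·5n) / 7
        = (sqrt(2π·5n) / 7) · (5n/(7e))^(5n).
This matches Γ(5n+1)/7^(5n+1) with Stirling applied to Γ.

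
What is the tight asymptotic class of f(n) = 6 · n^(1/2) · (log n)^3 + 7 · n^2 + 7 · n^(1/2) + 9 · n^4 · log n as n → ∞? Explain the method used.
f(n) ∈ Θ(n^4 · log n)

Compare the terms by growth order. For large n, n^a · (log n)^b dominates n^a' · (log n)^b' iff a > a', or (a = a' and b > b'). Ranking the 4 terms shows the dominant one is 9 · n^4 · log n. Hence f(n) ∈ Θ(n^4 · log n).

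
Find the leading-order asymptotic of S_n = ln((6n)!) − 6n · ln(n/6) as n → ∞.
S_n ~ 6n · (ln 36 − 1) + O(ln n)

Stirling: ln((6n)!) = 6n ln(6n) − 6n + O(ln n).
  S_n = 6n ln(6n) − 6n − 6n ln(n/6) + O(ln n)
      = 6n ln(6n) − 6n ln n + 6n ln 6 − 6n + O(ln n)
      = 6n ln 6 + 6n ln 6 − 6n + O(ln n)
      = 6n (ln 36 − 1) + O(ln n).
Numerically ln(36) − 1 ≈ 2.5835.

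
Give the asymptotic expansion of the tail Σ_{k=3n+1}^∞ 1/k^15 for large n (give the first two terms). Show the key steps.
Σ_{k>3n} 1/k^15 = 1/(14 · (3n)^14) − 1/(2 · (3n)^15) + O(1/(3n)^16)

Compare to the integral: ∫_{3n}^∞ x^(−15) dx = [−x^(−14)/14]_{3n}^∞ = 1/((15−1)·(3n)^14). The Euler-Maclaurin correction adds −f(3n)/2 = −1/(2·(3n)^15). Euler-Maclaurin then gives
  Σ_{k>3n} 1/k^15 = ∫_{3n}^∞ dx/x^15 − 1/(2·(3n)^15) + O(1/(3n)^16).
(Equivalently this is ζ(15) − Σ_{k≤3n} 1/k^15.)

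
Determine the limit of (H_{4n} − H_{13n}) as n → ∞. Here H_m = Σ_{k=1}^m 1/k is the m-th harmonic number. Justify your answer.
lim = ln(4/13)

Euler-Maclaurin gives H_m = ln m + γ + 1/(2m) + O(1/m^2). The γ and O(1/m) terms cancel in the difference:
  H_{4n} − H_{13n} = ln(4n) − ln(13n) + O(1/n) = ln(4/13) + O(1/n).
Hence the limit is ln(4/13).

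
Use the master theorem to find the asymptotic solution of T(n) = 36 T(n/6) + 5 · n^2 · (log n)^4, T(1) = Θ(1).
T(n) = Θ(n^2 · (log n)^5)

Here log_6 36 = 2 and f(n) = 5 · n^2 · (log n)^4 = Θ(n^(log_6 36) · (log n)^4). This is the extended Case 2 of the master theorem (f matches the critical exponent up to log factors), giving T(n) = Θ(n^(log_6 36) · (log n)^(4+1)) = Θ(n^2 · (log n)^5).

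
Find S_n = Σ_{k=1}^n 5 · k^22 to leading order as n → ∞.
S_n ~ 5 · n^23 / 23

By integral comparison (Euler-Maclaurin), Σ_{k=1}^n 5 · k^22 = 5 · ∫_0^n x^22 dx + O(n^22) = 5 · n^23/23 + O(n^22). (Equivalently, Faulhaber's formula gives the same leading term.)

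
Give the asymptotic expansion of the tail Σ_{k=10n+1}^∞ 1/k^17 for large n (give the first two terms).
Σ_{k>10n} 1/k^17 = 1/(16 · (10n)^16) − 1/(2 · (10n)^17) + O(1/(10n)^18)

Compare to the integral: ∫_{10n}^∞ x^(−17) dx = [−x^(−16)/16]_{10n}^∞ = 1/((17−1)·(10n)^16). The Euler-Maclaurin correction adds −f(10n)/2 = −1/(2·(10n)^17). Euler-Maclaurin then gives
  Σ_{k>10n} 1/k^17 = ∫_{10n}^∞ dx/x^17 − 1/(2·(10n)^17) + O(1/(10n)^18).
(Equivalently this is ζ(17) − Σ_{k≤10n} 1/k^17.)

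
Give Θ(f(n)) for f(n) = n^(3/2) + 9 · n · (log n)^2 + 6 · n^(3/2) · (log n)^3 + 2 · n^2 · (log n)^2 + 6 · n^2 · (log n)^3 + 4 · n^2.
f(n) ∈ Θ(n^2 · (log n)^3)

Compare the terms by growth order. For large n, n^a · (log n)^b dominates n^a' · (log n)^b' iff a > a', or (a = a' and b > b'). Ranking the 6 terms shows the dominant one is 6 · n^2 · (log n)^3. Hence f(n) ∈ Θ(n^2 · (log n)^3).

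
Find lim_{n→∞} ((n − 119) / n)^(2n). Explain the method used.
lim = e^(−238)

Rewrite as (1 − 119/n)^(2n). By the standard limit (1 + x/n)^n → e^x, we have (1 − 119/n)^n → e^(−119), and raising to the 2nd power gives e^(−238).
More precisely, ln[(1 − 119/n)^(2n)] = 2n · ln(1 − 119/n) = 2n · (-119/n + O(1/n^2)) = -238 + O(1/n) → -238.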